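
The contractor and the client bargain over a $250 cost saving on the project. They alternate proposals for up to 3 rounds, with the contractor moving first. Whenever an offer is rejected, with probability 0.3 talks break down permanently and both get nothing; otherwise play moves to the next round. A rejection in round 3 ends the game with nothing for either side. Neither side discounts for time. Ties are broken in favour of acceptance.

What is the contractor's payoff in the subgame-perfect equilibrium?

Round 3 (the contractor proposes): rejection yields 0 for the client; the contractor offers 0 and keeps 250.
Round 2 (the client proposes): rejecting gives the contractor an expected 0.7 × 250 = 175. The client offers 175 and keeps 250 − 175 = 75.
Round 1 (the contractor proposes): rejecting gives the client an expected 0.7 × 75 = 52.5. The contractor offers 52.5 and keeps 250 − 52.5 = 197.5.

197.5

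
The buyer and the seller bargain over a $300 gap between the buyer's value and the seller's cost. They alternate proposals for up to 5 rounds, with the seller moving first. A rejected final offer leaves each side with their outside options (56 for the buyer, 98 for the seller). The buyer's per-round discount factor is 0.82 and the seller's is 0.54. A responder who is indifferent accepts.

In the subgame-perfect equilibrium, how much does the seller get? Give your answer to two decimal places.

125.75

Round 5 (the seller proposes): the buyer gets 56 if talks fail, so the seller offers 56 and keeps 244.
Round 4 (the buyer proposes): the seller can get 244 next round, worth 0.54 × 244 = 131.76 now, so the buyer offers 131.76, keeping 168.24.
Round 3 (the seller proposes): the buyer can get 168.24 next round, worth 0.82 × 168.24 = 137.9568 now, so the seller offers 137.9568, keeping 162.0432.
Round 2 (the buyer proposes): the seller can get 162.0432 next round, worth 0.54 × 162.0432 = 87.503328 now; the buyer offers that and keeps 212.496672.
Round 1 (the seller proposes): the buyer can get 212.496672 next round, worth 0.82 × 212.496672 = 174.24727104 now, so the seller offers 174.24727104, keeping 125.75272896.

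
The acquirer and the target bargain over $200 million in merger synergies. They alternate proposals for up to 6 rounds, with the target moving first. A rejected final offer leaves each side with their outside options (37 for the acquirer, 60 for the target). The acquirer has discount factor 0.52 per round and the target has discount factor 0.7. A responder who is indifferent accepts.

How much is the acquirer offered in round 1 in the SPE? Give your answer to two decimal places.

52.20

Round 6 (the acquirer proposes): the target gets 60 if talks fail, so the acquirer offers 60 and keeps 140.
Round 5 (the target proposes): the acquirer can get 140 next round, worth 0.52 × 140 = 72.8 now; the target offers that and keeps 127.2.
Round 4 (the acquirer proposes): the target can get 127.2 next round, worth 0.7 × 127.2 = 89.04 now. The acquirer offers 89.04 and keeps 200 − 89.04 = 110.96.
Round 3 (the target proposes): the acquirer can get 110.96 next round, worth 0.52 × 110.96 = 57.6992 now; the target offers that and keeps 142.3008.
Round 2 (the acquirer proposes): the target can get 142.3008 next round, worth 0.7 × 142.3008 = 99.61056 now, so the acquirer offers 99.61056, keeping 100.38944.
Round 1 (the target proposes): the acquirer can get 100.38944 next round, worth 0.52 × 100.38944 = 52.2025088 now; the target offers that and keeps 147.7974912.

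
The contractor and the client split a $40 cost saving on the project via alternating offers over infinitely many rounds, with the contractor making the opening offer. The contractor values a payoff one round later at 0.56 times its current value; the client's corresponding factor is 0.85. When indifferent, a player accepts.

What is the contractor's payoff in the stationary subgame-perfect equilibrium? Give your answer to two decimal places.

11.45

Let x be the contractor's share when the contractor proposes and y be the client's share when the client proposes.
The client accepts iff offered ≥ 0.85·y, so x = 40 − 0.85y. Symmetrically y = 40 − 0.56x.
Substituting: x = 40 − 0.85(40 − 0.56x), giving x(1 − 0.56·0.85) = 40(1 − 0.85).
So x = 40 × 0.15 / 0.524 ≈ 11.4504, and the client receives 40 − x ≈ 28.5496.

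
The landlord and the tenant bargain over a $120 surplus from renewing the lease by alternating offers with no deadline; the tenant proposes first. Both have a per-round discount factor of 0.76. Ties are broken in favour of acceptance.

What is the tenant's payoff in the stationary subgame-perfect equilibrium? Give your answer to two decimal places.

In a stationary SPE each proposer offers the other exactly their discounted continuation value.
If the tenant keeps x when proposing and the landlord keeps y when proposing, then x = 120 − 0.76y and y = 120 − 0.76x.
Solving: x = 120(1 − 0.76) / (1 − 0.76·0.76) = 28.8 / 0.4224 ≈ 68.1818.
The landlord gets 120 − 68.1818 ≈ 51.8182.

68.18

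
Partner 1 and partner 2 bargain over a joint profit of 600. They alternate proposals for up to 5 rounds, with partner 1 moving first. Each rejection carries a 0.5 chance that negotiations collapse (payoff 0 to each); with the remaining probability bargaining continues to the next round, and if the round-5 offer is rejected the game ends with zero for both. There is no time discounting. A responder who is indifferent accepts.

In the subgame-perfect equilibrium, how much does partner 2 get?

By backward induction:
Round 5 (partner 1 proposes): partner 2 will accept anything ≥ 0, so partner 1 offers 0 and keeps 600.
Round 4 (partner 2 proposes): rejecting gives partner 1 an expected 0.5 × 600 = 300, so partner 2 offers 300, keeping 300.
Round 3 (partner 1 proposes): rejecting gives partner 2 an expected 0.5 × 300 = 150; partner 1 offers that and keeps 450.
Round 2 (partner 2 proposes): rejecting gives partner 1 an expected 0.5 × 450 = 225, so partner 2 offers 225, keeping 375.
Round 1 (partner 1 proposes): rejecting gives partner 2 an expected 0.5 × 375 = 187.5, so partner 1 offers 187.5, keeping 412.5.

187.5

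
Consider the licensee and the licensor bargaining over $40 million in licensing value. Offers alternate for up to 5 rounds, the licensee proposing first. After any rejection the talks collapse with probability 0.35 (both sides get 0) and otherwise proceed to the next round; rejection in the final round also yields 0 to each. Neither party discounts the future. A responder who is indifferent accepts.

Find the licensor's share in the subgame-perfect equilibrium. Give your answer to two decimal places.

12.94

Round 5 (the licensee proposes): rejection yields 0 for the licensor; the licensee offers 0 and keeps 40.
Round 4 (the licensor proposes): rejecting gives the licensee an expected 0.65 × 40 = 26, so the licensor offers 26, keeping 14.
Round 3 (the licensee proposes): rejecting gives the licensor an expected 0.65 × 14 = 9.1. The licensee offers 9.1 and keeps 40 − 9.1 = 30.9.
Round 2 (the licensor proposes): rejecting gives the licensee an expected 0.65 × 30.9 = 20.085, so the licensor offers 20.085, keeping 19.915.
Round 1 (the licensee proposes): rejecting gives the licensor an expected 0.65 × 19.915 = 12.94475; the licensee offers that and keeps 27.05525.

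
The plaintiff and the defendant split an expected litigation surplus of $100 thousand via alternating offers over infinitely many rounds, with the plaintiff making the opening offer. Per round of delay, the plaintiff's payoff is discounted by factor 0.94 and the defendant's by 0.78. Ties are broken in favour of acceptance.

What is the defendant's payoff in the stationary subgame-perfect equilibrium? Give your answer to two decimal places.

Let x be the plaintiff's share when the plaintiff proposes and y be the defendant's share when the defendant proposes.
The defendant accepts iff offered ≥ 0.78·y, so x = 100 − 0.78y. Symmetrically y = 100 − 0.94x.
Substituting: x = 100 − 0.78(100 − 0.94x), giving x(1 − 0.94·0.78) = 100(1 − 0.78).
So x = 100 × 0.22 / 0.2668 ≈ 82.4588, and the defendant receives 100 − x ≈ 17.5412.

17.54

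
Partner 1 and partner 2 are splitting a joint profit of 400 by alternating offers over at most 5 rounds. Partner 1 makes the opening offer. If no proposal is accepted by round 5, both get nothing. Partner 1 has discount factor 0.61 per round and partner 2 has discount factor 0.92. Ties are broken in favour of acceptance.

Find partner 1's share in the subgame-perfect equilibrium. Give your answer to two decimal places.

By backward induction:
Round 5 (partner 1 proposes): partner 2 will accept anything ≥ 0, so partner 1 offers 0 and keeps 400.
Round 4 (partner 2 proposes): partner 1 can get 400 next round, worth 0.61 × 400 = 244 now, so partner 2 offers 244, keeping 156.
Round 3 (partner 1 proposes): partner 2 can get 156 next round, worth 0.92 × 156 = 143.52 now. Partner 1 offers 143.52 and keeps 400 − 143.52 = 256.48.
Round 2 (partner 2 proposes): partner 1 can get 256.48 next round, worth 0.61 × 256.48 = 156.4528 now, so partner 2 offers 156.4528, keeping 243.5472.
Round 1 (partner 1 proposes): partner 2 can get 243.5472 next round, worth 0.92 × 243.5472 = 224.063424 now; partner 1 offers that and keeps 175.936576.

175.94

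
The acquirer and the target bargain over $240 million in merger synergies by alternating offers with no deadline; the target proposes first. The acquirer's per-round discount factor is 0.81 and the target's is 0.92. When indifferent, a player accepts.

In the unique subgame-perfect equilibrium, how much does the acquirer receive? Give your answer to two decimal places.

Let x be the target's share when the target proposes and y be the acquirer's share when the acquirer proposes.
The acquirer accepts iff offered ≥ 0.81·y, so x = 240 − 0.81y. Symmetrically y = 240 − 0.92x.
Substituting: x = 240 − 0.81(240 − 0.92x), giving x(1 − 0.92·0.81) = 240(1 − 0.81).
So x = 240 × 0.19 / 0.2548 ≈ 178.9639, and the acquirer receives 240 − x ≈ 61.0361.

61.04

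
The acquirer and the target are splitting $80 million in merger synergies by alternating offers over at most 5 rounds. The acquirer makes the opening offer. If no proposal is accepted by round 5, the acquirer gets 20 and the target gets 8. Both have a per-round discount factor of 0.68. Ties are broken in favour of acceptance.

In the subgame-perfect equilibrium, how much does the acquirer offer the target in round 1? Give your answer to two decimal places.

27.17

Round 5 (the acquirer proposes): the target gets 8 if talks fail, so the acquirer offers 8 and keeps 72.
Round 4 (the target proposes): the acquirer can get 72 next round, worth 0.68 × 72 = 48.96 now, so the target offers 48.96, keeping 31.04.
Round 3 (the acquirer proposes): the target can get 31.04 next round, worth 0.68 × 31.04 = 21.1072 now. The acquirer offers 21.1072 and keeps 80 − 21.1072 = 58.8928.
Round 2 (the target proposes): the acquirer can get 58.8928 next round, worth 0.68 × 58.8928 = 40.047104 now. The target offers 40.047104 and keeps 80 − 40.047104 = 39.952896.
Round 1 (the acquirer proposes): the target can get 39.952896 next round, worth 0.68 × 39.952896 = 27.16796928 now, so the acquirer offers 27.16796928, keeping 52.83203072.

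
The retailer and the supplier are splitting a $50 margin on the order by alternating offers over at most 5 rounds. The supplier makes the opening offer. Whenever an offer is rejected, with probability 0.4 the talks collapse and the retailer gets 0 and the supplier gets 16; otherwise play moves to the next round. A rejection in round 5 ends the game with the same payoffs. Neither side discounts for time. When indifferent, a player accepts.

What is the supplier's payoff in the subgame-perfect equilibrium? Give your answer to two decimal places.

38.90

Round 5 (the supplier proposes): rejection yields 0 for the retailer; the supplier offers 0 and keeps 50.
Round 4 (the retailer proposes): rejecting gives the supplier an expected 0.6 × 50 + 0.4 × 16 = 36.4; the retailer offers that and keeps 13.6.
Round 3 (the supplier proposes): rejecting gives the retailer an expected 0.6 × 13.6 = 8.16, so the supplier offers 8.16, keeping 41.84.
Round 2 (the retailer proposes): rejecting gives the supplier an expected 0.6 × 41.84 + 0.4 × 16 = 31.504, so the retailer offers 31.504, keeping 18.496.
Round 1 (the supplier proposes): rejecting gives the retailer an expected 0.6 × 18.496 = 11.0976; the supplier offers that and keeps 38.9024.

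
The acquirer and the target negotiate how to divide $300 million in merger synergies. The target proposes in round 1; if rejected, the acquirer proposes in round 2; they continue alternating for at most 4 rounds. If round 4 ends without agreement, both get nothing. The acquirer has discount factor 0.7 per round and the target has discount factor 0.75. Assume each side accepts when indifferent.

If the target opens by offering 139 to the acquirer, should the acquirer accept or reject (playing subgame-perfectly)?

Round 4 (the acquirer proposes): rejection yields 0 for the target; the acquirer offers 0 and keeps 300.
Round 3 (the target proposes): the acquirer can get 300 next round, worth 0.7 × 300 = 210 now; the target offers that and keeps 90.
Round 2 (the acquirer proposes): the target can get 90 next round, worth 0.75 × 90 = 67.5 now; the acquirer offers that and keeps 232.5.
So by rejecting in round 1, the acquirer gets 232.5 next round, worth 0.7 × 232.5 = 162.75 now.
Offer 139 < 162.75, so the acquirer rejects.

Reject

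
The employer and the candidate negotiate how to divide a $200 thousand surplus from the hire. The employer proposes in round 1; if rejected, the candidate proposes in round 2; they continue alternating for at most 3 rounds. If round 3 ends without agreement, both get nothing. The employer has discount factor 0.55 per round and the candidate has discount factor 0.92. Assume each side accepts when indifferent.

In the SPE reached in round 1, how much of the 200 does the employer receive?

117.2

Round 3 (the employer proposes): rejection yields 0 for the candidate; the employer offers 0 and keeps 200.
Round 2 (the candidate proposes): the employer can get 200 next round, worth 0.55 × 200 = 110 now. The candidate offers 110 and keeps 200 − 110 = 90.
Round 1 (the employer proposes): the candidate can get 90 next round, worth 0.92 × 90 = 82.8 now; the employer offers that and keeps 117.2.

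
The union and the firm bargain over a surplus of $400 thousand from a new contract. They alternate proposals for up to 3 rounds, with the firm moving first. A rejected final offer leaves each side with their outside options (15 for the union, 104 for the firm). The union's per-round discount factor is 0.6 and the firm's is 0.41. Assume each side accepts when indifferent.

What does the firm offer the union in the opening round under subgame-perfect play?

Round 3 (the firm proposes): the union gets 15 if talks fail, so the firm offers 15 and keeps 385.
Round 2 (the union proposes): the firm can get 385 next round, worth 0.41 × 385 = 157.85 now. The union offers 157.85 and keeps 400 − 157.85 = 242.15.
Round 1 (the firm proposes): the union can get 242.15 next round, worth 0.6 × 242.15 = 145.29 now, so the firm offers 145.29, keeping 254.71.

145.29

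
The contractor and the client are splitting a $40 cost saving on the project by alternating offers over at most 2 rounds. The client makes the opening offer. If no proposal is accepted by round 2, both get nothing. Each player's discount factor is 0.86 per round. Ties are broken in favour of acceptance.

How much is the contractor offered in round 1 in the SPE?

Work backward from the last round.
Round 2 (the contractor proposes): rejection yields 0 for the client; the contractor offers 0 and keeps 40.
Round 1 (the client proposes): the contractor can get 40 next round, worth 0.86 × 40 = 34.4 now, so the client offers 34.4, keeping 5.6.

34.4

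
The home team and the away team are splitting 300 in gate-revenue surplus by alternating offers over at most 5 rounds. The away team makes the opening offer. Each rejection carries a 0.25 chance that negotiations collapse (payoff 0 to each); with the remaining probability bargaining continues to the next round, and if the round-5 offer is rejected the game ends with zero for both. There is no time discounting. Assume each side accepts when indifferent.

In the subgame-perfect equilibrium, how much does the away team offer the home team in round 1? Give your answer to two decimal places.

87.89

Round 5 (the away team proposes): rejection yields 0 for the home team; the away team offers 0 and keeps 300.
Round 4 (the home team proposes): rejecting gives the away team an expected 0.75 × 300 = 225; the home team offers that and keeps 75.
Round 3 (the away team proposes): rejecting gives the home team an expected 0.75 × 75 = 56.25; the away team offers that and keeps 243.75.
Round 2 (the home team proposes): rejecting gives the away team an expected 0.75 × 243.75 = 182.8125, so the home team offers 182.8125, keeping 117.1875.
Round 1 (the away team proposes): rejecting gives the home team an expected 0.75 × 117.1875 = 87.890625, so the away team offers 87.890625, keeping 212.109375.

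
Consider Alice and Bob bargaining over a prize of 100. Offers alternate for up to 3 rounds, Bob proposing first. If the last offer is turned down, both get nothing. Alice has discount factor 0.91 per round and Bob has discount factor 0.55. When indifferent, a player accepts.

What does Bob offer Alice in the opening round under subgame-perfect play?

Round 3 (Bob proposes): Alice will accept anything ≥ 0, so Bob offers 0 and keeps 100.
Round 2 (Alice proposes): Bob can get 100 next round, worth 0.55 × 100 = 55 now, so Alice offers 55, keeping 45.
Round 1 (Bob proposes): Alice can get 45 next round, worth 0.91 × 45 = 40.95 now, so Bob offers 40.95, keeping 59.05.

40.95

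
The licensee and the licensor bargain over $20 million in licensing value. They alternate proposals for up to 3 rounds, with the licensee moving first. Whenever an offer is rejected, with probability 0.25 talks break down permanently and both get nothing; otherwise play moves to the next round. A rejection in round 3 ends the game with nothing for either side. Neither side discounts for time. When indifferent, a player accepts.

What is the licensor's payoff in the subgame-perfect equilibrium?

By backward induction:
Round 3 (the licensee proposes): the licensor will accept anything ≥ 0, so the licensee offers 0 and keeps 20.
Round 2 (the licensor proposes): rejecting gives the licensee an expected 0.75 × 20 = 15, so the licensor offers 15, keeping 5.
Round 1 (the licensee proposes): rejecting gives the licensor an expected 0.75 × 5 = 3.75. The licensee offers 3.75 and keeps 20 − 3.75 = 16.25.

3.75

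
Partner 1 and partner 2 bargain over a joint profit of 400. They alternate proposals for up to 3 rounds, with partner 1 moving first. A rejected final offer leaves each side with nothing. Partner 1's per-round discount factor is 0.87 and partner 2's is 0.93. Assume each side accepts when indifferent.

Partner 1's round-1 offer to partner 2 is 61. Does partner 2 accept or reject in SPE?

Work out partner 2's continuation value if the offer is rejected.
Round 3 (partner 1 proposes): rejection yields 0 for partner 2; partner 1 offers 0 and keeps 400.
Round 2 (partner 2 proposes): partner 1 can get 400 next round, worth 0.87 × 400 = 348 now, so partner 2 offers 348, keeping 52.
So by rejecting in round 1, partner 2 gets 52 next round, worth 0.93 × 52 = 48.36 now.
Offer 61 ≥ 48.36, so partner 2 accepts.

Accept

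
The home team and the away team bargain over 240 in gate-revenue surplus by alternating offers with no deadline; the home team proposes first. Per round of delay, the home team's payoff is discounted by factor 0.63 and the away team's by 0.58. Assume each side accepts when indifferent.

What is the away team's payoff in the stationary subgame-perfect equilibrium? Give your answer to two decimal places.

81.16

In a stationary SPE each proposer offers the other exactly their discounted continuation value.
If the home team keeps x when proposing and the away team keeps y when proposing, then x = 240 − 0.58y and y = 240 − 0.63x.
Solving: x = 240(1 − 0.58) / (1 − 0.63·0.58) = 100.8 / 0.6346 ≈ 158.8402.
The away team gets 240 − 158.8402 ≈ 81.1598.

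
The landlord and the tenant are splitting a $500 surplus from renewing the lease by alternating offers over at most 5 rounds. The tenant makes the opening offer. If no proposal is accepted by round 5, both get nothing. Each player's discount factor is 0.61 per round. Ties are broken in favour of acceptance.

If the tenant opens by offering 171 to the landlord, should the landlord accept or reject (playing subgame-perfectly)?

Work out the landlord's continuation value if the offer is rejected.
Round 5 (the tenant proposes): rejection yields 0 for the landlord; the tenant offers 0 and keeps 500.
Round 4 (the landlord proposes): the tenant can get 500 next round, worth 0.61 × 500 = 305 now; the landlord offers that and keeps 195.
Round 3 (the tenant proposes): the landlord can get 195 next round, worth 0.61 × 195 = 118.95 now. The tenant offers 118.95 and keeps 500 − 118.95 = 381.05.
Round 2 (the landlord proposes): the tenant can get 381.05 next round, worth 0.61 × 381.05 = 232.4405 now; the landlord offers that and keeps 267.5595.
So by rejecting in round 1, the landlord gets 267.5595 next round, worth 0.61 × 267.5595 = 163.211295 now.
Offer 171 ≥ 163.211295, so the landlord accepts.

Accept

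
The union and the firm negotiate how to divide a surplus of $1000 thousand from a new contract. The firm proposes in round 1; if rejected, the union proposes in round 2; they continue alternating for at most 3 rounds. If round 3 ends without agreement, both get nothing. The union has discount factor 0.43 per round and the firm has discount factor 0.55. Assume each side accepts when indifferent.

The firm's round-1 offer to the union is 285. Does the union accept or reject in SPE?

Accept

Work out the union's continuation value if the offer is rejected.
Round 3 (the firm proposes): rejection yields 0 for the union; the firm offers 0 and keeps 1000.
Round 2 (the union proposes): the firm can get 1000 next round, worth 0.55 × 1000 = 550 now. The union offers 550 and keeps 1000 − 550 = 450.
So by rejecting in round 1, the union gets 450 next round, worth 0.43 × 450 = 193.5 now.
Offer 285 ≥ 193.5, so the union accepts.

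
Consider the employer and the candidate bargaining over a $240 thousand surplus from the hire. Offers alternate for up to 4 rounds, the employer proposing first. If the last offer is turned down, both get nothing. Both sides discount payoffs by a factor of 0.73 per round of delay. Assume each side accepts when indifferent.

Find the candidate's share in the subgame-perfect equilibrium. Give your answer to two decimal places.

Solve by backward induction from round 4.
Round 4 (the candidate proposes): the employer will accept anything ≥ 0, so the candidate offers 0 and keeps 240.
Round 3 (the employer proposes): the candidate can get 240 next round, worth 0.73 × 240 = 175.2 now, so the employer offers 175.2, keeping 64.8.
Round 2 (the candidate proposes): the employer can get 64.8 next round, worth 0.73 × 64.8 = 47.304 now, so the candidate offers 47.304, keeping 192.696.
Round 1 (the employer proposes): the candidate can get 192.696 next round, worth 0.73 × 192.696 = 140.66808 now, so the employer offers 140.66808, keeping 99.33192.

140.67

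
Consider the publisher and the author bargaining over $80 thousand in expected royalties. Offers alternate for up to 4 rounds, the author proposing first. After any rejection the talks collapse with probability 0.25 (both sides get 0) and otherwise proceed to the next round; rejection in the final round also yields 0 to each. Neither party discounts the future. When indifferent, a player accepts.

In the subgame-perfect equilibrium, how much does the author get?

31.25

Round 4 (the publisher proposes): the author will accept anything ≥ 0, so the publisher offers 0 and keeps 80.
Round 3 (the author proposes): rejecting gives the publisher an expected 0.75 × 80 = 60. The author offers 60 and keeps 80 − 60 = 20.
Round 2 (the publisher proposes): rejecting gives the author an expected 0.75 × 20 = 15, so the publisher offers 15, keeping 65.
Round 1 (the author proposes): rejecting gives the publisher an expected 0.75 × 65 = 48.75; the author offers that and keeps 31.25.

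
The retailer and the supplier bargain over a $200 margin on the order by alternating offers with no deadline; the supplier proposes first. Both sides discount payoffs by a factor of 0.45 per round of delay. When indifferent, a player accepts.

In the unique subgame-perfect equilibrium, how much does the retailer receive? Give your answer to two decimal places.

62.07

When the supplier proposes, the retailer accepts any offer worth at least 0.45 times what the retailer would get by proposing next round; and vice versa.
This gives x = 200 − 0.45y and y = 200 − 0.45x, where x and y are each side's share when it proposes.
Hence (1 − 0.45·0.45)x = 200(1 − 0.45), i.e. 0.7975·x = 110.
x ≈ 137.9310; the retailer's share is 200 − x ≈ 62.0690.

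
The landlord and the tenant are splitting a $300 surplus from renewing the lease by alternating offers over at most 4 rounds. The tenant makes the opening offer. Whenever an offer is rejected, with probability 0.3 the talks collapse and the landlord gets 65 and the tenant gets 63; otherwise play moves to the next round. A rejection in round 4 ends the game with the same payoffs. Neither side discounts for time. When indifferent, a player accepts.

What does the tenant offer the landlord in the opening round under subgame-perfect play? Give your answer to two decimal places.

By backward induction:
Round 4 (the landlord proposes): the tenant gets 63 if talks fail, so the landlord offers 63 and keeps 237.
Round 3 (the tenant proposes): rejecting gives the landlord an expected 0.7 × 237 + 0.3 × 65 = 185.4, so the tenant offers 185.4, keeping 114.6.
Round 2 (the landlord proposes): rejecting gives the tenant an expected 0.7 × 114.6 + 0.3 × 63 = 99.12; the landlord offers that and keeps 200.88.
Round 1 (the tenant proposes): rejecting gives the landlord an expected 0.7 × 200.88 + 0.3 × 65 = 160.116; the tenant offers that and keeps 139.884.

160.12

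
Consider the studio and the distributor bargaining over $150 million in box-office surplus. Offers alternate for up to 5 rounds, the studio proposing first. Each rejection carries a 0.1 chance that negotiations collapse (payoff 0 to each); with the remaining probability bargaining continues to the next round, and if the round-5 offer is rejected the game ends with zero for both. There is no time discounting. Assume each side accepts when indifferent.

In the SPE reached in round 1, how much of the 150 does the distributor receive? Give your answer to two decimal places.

Round 5 (the studio proposes): rejection yields 0 for the distributor; the studio offers 0 and keeps 150.
Round 4 (the distributor proposes): rejecting gives the studio an expected 0.9 × 150 = 135; the distributor offers that and keeps 15.
Round 3 (the studio proposes): rejecting gives the distributor an expected 0.9 × 15 = 13.5, so the studio offers 13.5, keeping 136.5.
Round 2 (the distributor proposes): rejecting gives the studio an expected 0.9 × 136.5 = 122.85. The distributor offers 122.85 and keeps 150 − 122.85 = 27.15.
Round 1 (the studio proposes): rejecting gives the distributor an expected 0.9 × 27.15 = 24.435, so the studio offers 24.435, keeping 125.565.

24.44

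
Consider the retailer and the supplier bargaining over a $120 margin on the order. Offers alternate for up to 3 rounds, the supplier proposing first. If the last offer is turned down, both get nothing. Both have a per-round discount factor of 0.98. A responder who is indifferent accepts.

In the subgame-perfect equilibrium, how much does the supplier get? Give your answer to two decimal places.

Round 3 (the supplier proposes): rejection yields 0 for the retailer; the supplier offers 0 and keeps 120.
Round 2 (the retailer proposes): the supplier can get 120 next round, worth 0.98 × 120 = 117.6 now; the retailer offers that and keeps 2.4.
Round 1 (the supplier proposes): the retailer can get 2.4 next round, worth 0.98 × 2.4 = 2.352 now, so the supplier offers 2.352, keeping 117.648.

117.65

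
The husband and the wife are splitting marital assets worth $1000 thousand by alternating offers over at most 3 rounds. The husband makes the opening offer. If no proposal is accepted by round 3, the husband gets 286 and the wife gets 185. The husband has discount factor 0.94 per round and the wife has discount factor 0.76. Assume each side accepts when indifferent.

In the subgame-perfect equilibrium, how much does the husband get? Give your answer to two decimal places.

822.24

Solve by backward induction from round 3.
Round 3 (the husband proposes): the wife gets 185 if talks fail, so the husband offers 185 and keeps 815.
Round 2 (the wife proposes): the husband can get 815 next round, worth 0.94 × 815 = 766.1 now, so the wife offers 766.1, keeping 233.9.
Round 1 (the husband proposes): the wife can get 233.9 next round, worth 0.76 × 233.9 = 177.764 now. The husband offers 177.764 and keeps 1000 − 177.764 = 822.236.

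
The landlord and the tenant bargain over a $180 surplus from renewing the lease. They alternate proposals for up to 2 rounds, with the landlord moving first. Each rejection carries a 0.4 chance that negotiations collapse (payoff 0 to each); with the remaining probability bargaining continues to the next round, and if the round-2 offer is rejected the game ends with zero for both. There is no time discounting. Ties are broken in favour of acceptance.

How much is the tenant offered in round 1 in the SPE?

By backward induction:
Round 2 (the tenant proposes): the landlord will accept anything ≥ 0, so the tenant offers 0 and keeps 180.
Round 1 (the landlord proposes): rejecting gives the tenant an expected 0.6 × 180 = 108, so the landlord offers 108, keeping 72.

108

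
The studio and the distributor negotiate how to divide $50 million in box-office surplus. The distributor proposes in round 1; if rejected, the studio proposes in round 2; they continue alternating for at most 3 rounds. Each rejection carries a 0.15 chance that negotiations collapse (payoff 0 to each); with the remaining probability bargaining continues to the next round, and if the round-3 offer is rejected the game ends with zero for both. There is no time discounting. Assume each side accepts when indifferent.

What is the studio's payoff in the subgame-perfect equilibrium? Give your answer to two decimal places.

Round 3 (the distributor proposes): the studio will accept anything ≥ 0, so the distributor offers 0 and keeps 50.
Round 2 (the studio proposes): rejecting gives the distributor an expected 0.85 × 50 = 42.5. The studio offers 42.5 and keeps 50 − 42.5 = 7.5.
Round 1 (the distributor proposes): rejecting gives the studio an expected 0.85 × 7.5 = 6.375, so the distributor offers 6.375, keeping 43.625.

6.38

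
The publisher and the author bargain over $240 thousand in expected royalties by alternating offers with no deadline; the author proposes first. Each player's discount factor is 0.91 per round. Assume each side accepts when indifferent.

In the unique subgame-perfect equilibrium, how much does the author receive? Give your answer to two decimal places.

125.65

When the author proposes, the publisher accepts any offer worth at least 0.91 times what the publisher would get by proposing next round; and vice versa.
This gives x = 240 − 0.91y and y = 240 − 0.91x, where x and y are each side's share when it proposes.
Hence (1 − 0.91·0.91)x = 240(1 − 0.91), i.e. 0.1719·x = 21.6.
x ≈ 125.6545; the publisher's share is 240 − x ≈ 114.3455.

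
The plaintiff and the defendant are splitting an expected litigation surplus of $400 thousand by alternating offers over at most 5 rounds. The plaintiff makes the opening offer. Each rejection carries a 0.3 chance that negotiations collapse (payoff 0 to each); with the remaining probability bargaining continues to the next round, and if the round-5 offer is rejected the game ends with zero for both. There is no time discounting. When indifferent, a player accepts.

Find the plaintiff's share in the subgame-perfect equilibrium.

Round 5 (the plaintiff proposes): the defendant will accept anything ≥ 0, so the plaintiff offers 0 and keeps 400.
Round 4 (the defendant proposes): rejecting gives the plaintiff an expected 0.7 × 400 = 280. The defendant offers 280 and keeps 400 − 280 = 120.
Round 3 (the plaintiff proposes): rejecting gives the defendant an expected 0.7 × 120 = 84; the plaintiff offers that and keeps 316.
Round 2 (the defendant proposes): rejecting gives the plaintiff an expected 0.7 × 316 = 221.2. The defendant offers 221.2 and keeps 400 − 221.2 = 178.8.
Round 1 (the plaintiff proposes): rejecting gives the defendant an expected 0.7 × 178.8 = 125.16; the plaintiff offers that and keeps 274.84.

274.84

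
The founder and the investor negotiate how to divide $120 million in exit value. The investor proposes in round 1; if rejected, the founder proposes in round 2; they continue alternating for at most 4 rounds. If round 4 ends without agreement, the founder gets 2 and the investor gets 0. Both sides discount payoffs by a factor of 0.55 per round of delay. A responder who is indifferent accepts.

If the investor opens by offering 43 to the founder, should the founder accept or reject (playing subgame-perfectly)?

Reject

Round 4 (the founder proposes): the investor will accept anything ≥ 0, so the founder offers 0 and keeps 120.
Round 3 (the investor proposes): the founder can get 120 next round, worth 0.55 × 120 = 66 now, so the investor offers 66, keeping 54.
Round 2 (the founder proposes): the investor can get 54 next round, worth 0.55 × 54 = 29.7 now. The founder offers 29.7 and keeps 120 − 29.7 = 90.3.
So by rejecting in round 1, the founder gets 90.3 next round, worth 0.55 × 90.3 = 49.665 now.
Offer 43 < 49.665, so the founder rejects.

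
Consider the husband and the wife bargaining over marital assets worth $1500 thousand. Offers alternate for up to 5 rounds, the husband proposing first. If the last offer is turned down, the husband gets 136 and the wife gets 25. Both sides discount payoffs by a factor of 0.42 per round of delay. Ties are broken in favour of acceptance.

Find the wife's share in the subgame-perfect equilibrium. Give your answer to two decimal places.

430.63

Round 5 (the husband proposes): the wife gets 25 if talks fail, so the husband offers 25 and keeps 1475.
Round 4 (the wife proposes): the husband can get 1475 next round, worth 0.42 × 1475 = 619.5 now, so the wife offers 619.5, keeping 880.5.
Round 3 (the husband proposes): the wife can get 880.5 next round, worth 0.42 × 880.5 = 369.81 now, so the husband offers 369.81, keeping 1130.19.
Round 2 (the wife proposes): the husband can get 1130.19 next round, worth 0.42 × 1130.19 = 474.6798 now; the wife offers that and keeps 1025.3202.
Round 1 (the husband proposes): the wife can get 1025.3202 next round, worth 0.42 × 1025.3202 = 430.634484 now. The husband offers 430.634484 and keeps 1500 − 430.634484 = 1069.365516.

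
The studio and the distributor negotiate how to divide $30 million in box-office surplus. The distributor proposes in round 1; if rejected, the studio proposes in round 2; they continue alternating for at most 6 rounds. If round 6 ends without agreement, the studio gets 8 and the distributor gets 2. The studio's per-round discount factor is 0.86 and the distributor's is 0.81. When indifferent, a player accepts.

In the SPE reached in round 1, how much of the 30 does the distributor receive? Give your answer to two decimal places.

By backward induction:
Round 6 (the studio proposes): the distributor gets 2 if talks fail, so the studio offers 2 and keeps 28.
Round 5 (the distributor proposes): the studio can get 28 next round, worth 0.86 × 28 = 24.08 now; the distributor offers that and keeps 5.92.
Round 4 (the studio proposes): the distributor can get 5.92 next round, worth 0.81 × 5.92 = 4.7952 now; the studio offers that and keeps 25.2048.
Round 3 (the distributor proposes): the studio can get 25.2048 next round, worth 0.86 × 25.2048 = 21.676128 now, so the distributor offers 21.676128, keeping 8.323872.
Round 2 (the studio proposes): the distributor can get 8.323872 next round, worth 0.81 × 8.323872 = 6.74233632 now, so the studio offers 6.74233632, keeping 23.25766368.
Round 1 (the distributor proposes): the studio can get 23.25766368 next round, worth 0.86 × 23.25766368 = 20.0015907648 now, so the distributor offers 20.0015907648, keeping 9.9984092352.

10.00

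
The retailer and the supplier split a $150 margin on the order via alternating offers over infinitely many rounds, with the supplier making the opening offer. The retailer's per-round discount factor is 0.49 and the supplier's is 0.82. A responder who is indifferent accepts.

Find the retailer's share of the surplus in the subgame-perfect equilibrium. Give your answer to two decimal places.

When the supplier proposes, the retailer accepts any offer worth at least 0.49 times what the retailer would get by proposing next round; and vice versa.
This gives x = 150 − 0.49y and y = 150 − 0.82x, where x and y are each side's share when it proposes.
Hence (1 − 0.49·0.82)x = 150(1 − 0.49), i.e. 0.5982·x = 76.5.
x ≈ 127.8837; the retailer's share is 150 − x ≈ 22.1163.

22.12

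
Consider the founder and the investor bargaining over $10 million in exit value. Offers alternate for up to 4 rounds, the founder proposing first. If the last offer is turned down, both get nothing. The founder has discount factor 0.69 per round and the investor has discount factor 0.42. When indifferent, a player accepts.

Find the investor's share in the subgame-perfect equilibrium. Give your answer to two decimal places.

2.52

By backward induction:
Round 4 (the investor proposes): rejection yields 0 for the founder; the investor offers 0 and keeps 10.
Round 3 (the founder proposes): the investor can get 10 next round, worth 0.42 × 10 = 4.2 now. The founder offers 4.2 and keeps 10 − 4.2 = 5.8.
Round 2 (the investor proposes): the founder can get 5.8 next round, worth 0.69 × 5.8 = 4.002 now. The investor offers 4.002 and keeps 10 − 4.002 = 5.998.
Round 1 (the founder proposes): the investor can get 5.998 next round, worth 0.42 × 5.998 = 2.51916 now; the founder offers that and keeps 7.48084.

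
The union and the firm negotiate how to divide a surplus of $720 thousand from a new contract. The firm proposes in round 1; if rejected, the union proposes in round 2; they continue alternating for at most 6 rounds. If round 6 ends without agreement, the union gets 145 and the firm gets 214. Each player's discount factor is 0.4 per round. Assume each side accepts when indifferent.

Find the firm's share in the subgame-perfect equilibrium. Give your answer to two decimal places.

514.37

By backward induction:
Round 6 (the union proposes): the firm gets 214 if talks fail, so the union offers 214 and keeps 506.
Round 5 (the firm proposes): the union can get 506 next round, worth 0.4 × 506 = 202.4 now; the firm offers that and keeps 517.6.
Round 4 (the union proposes): the firm can get 517.6 next round, worth 0.4 × 517.6 = 207.04 now. The union offers 207.04 and keeps 720 − 207.04 = 512.96.
Round 3 (the firm proposes): the union can get 512.96 next round, worth 0.4 × 512.96 = 205.184 now. The firm offers 205.184 and keeps 720 − 205.184 = 514.816.
Round 2 (the union proposes): the firm can get 514.816 next round, worth 0.4 × 514.816 = 205.9264 now, so the union offers 205.9264, keeping 514.0736.
Round 1 (the firm proposes): the union can get 514.0736 next round, worth 0.4 × 514.0736 = 205.62944 now. The firm offers 205.62944 and keeps 720 − 205.62944 = 514.37056.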